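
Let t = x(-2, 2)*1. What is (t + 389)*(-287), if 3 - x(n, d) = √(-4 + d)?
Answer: -112504 + 287*I*√2 ≈ -1.125e+5 + 405.88*I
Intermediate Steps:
x(n, d) = 3 - √(-4 + d)
t = 3 - I*√2 (t = (3 - √(-4 + 2))*1 = (3 - √(-2))*1 = (3 - I*√2)*1 = 3 - I*√2 ≈ 3.0 - 1.4142*I)
(t + 389)*(-287) = ((3 - I*√2) + 389)*(-287) = (392 - I*√2)*(-287) = -112504 + 287*I*√2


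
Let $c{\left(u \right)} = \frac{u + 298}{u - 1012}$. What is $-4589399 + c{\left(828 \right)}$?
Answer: $- \frac{422225271}{92} \approx -4.5894 \cdot 10^{6}$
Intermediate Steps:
$c{\left(u \right)} = \frac{298 + u}{-1012 + u}$
$-4589399 + c{\left(828 \right)} = -4589399 + \frac{298 + 828}{-1012 + 828} = -4589399 + \frac{1}{-184} \cdot 1126 = -4589399 - \frac{563}{92} = - \frac{422225271}{92}$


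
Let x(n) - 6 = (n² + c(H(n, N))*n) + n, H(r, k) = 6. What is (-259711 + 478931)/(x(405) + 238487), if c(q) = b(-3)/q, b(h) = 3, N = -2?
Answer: 438440/806251 ≈ 0.54380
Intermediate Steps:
c(q) = 3/q
x(n) = 6 + n² + 3*n/2 (x(n) = 6 + ((n² + (3/6)*n) + n) = 6 + ((n² + (3*(⅙))*n) + n) = 6 + ((n² + n/2) + n) = 6 + (n² + 3*n/2) = 6 + n² + 3*n/2)
(-259711 + 478931)/(x(405) + 238487) = (-259711 + 478931)/((6 + 405² + (3/2)*405) + 238487) = 219220/((6 + 164025 + 1215/2) + 238487) = 219220/(329277/2 + 238487) = 219220/(806251/2) = 219220*(2/806251) = 438440/806251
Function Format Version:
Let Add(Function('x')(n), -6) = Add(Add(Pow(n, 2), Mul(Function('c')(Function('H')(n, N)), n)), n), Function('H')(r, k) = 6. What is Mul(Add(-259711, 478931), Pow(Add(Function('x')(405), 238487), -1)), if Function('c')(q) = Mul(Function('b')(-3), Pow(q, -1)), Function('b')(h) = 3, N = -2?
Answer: Rational(438440, 806251) ≈ 0.54380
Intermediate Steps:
Function('c')(q) = Mul(3, Pow(q, -1))
Function('x')(n) = Add(6, Pow(n, 2), Mul(Rational(3, 2), n)) (Function('x')(n) = Add(6, Add(Add(Pow(n, 2), Mul(Mul(3, Pow(6, -1)), n)), n)) = Add(6, Add(Add(Pow(n, 2), Mul(Mul(3, Rational(1, 6)), n)), n)) = Add(6, Add(Add(Pow(n, 2), Mul(Rational(1, 2), n)), n)) = Add(6, Add(Pow(n, 2), Mul(Rational(3, 2), n))) = Add(6, Pow(n, 2), Mul(Rational(3, 2), n)))
Mul(Add(-259711, 478931), Pow(Add(Function('x')(405), 238487), -1)) = Mul(Add(-259711, 478931), Pow(Add(Add(6, Pow(405, 2), Mul(Rational(3, 2), 405)), 238487), -1)) = Mul(219220, Pow(Add(Add(6, 164025, Rational(1215, 2)), 238487), -1)) = Mul(219220, Pow(Add(Rational(329277, 2), 238487), -1)) = Mul(219220, Pow(Rational(806251, 2), -1)) = Mul(219220, Rational(2, 806251)) = Rational(438440, 806251)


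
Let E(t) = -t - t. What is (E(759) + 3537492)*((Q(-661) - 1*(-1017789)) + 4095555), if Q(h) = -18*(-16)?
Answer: 18081669797568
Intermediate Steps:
Q(h) = 288
E(t) = -2*t
(E(759) + 3537492)*((Q(-661) - 1*(-1017789)) + 4095555) = (-2*759 + 3537492)*((288 - 1*(-1017789)) + 4095555) = (-1518 + 3537492)*((288 + 1017789) + 4095555) = 3535974*(1018077 + 4095555) = 3535974*5113632 = 18081669797568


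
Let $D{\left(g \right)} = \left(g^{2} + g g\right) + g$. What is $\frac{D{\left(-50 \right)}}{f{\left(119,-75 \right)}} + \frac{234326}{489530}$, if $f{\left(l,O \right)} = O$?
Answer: $- \frac{16037327}{244765} \approx -65.521$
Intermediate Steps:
$D{\left(g \right)} = g + 2 g^{2}$ ($D{\left(g \right)} = \left(g^{2} + g^{2}\right) + g = 2 g^{2} + g = g + 2 g^{2}$)
$\frac{D{\left(-50 \right)}}{f{\left(119,-75 \right)}} + \frac{234326}{489530} = \frac{\left(-50\right) \left(1 + 2 \left(-50\right)\right)}{-75} + \frac{234326}{489530} = - 50 \left(1 - 100\right) \left(- \frac{1}{75}\right) + 234326 \cdot \frac{1}{489530} = \left(-50\right) \left(-99\right) \left(- \frac{1}{75}\right) + \frac{117163}{244765} = 4950 \left(- \frac{1}{75}\right) + \frac{117163}{244765} = -66 + \frac{117163}{244765} = - \frac{16037327}{244765}$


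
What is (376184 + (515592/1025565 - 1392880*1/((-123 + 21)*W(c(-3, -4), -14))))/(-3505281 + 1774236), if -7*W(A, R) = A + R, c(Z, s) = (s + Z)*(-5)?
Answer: -19437803140952/90540257436675 ≈ -0.21469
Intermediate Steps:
c(Z, s) = -5*Z - 5*s (c(Z, s) = (Z + s)*(-5) = -5*Z - 5*s)
W(A, R) = -A/7 - R/7 (W(A, R) = -(A + R)/7 = -A/7 - R/7)
(376184 + (515592/1025565 - 1392880*1/((-123 + 21)*W(c(-3, -4), -14))))/(-3505281 + 1774236) = (376184 + (515592/1025565 - 1392880*1/((-123 + 21)*(-(-5*(-3) - 5*(-4))/7 - ⅐*(-14)))))/(-3505281 + 1774236) = (376184 + (515592*(1/1025565) - 1392880*(-1/(102*(-(15 + 20)/7 + 2)))))/(-1731045) = (376184 + (171864/341855 - 1392880*(-1/(102*(-⅐*35 + 2)))))*(-1/1731045) = (376184 + (171864/341855 - 1392880*(-1/(102*(-5 + 2)))))*(-1/1731045) = (376184 + (171864/341855 - 1392880/((-3*(-102)))))*(-1/1731045) = (376184 + (171864/341855 - 1392880/306))*(-1/1731045) = (376184 + (171864/341855 - 1392880*1/306))*(-1/1731045) = (376184 + (171864/341855 - 696440/153))*(-1/1731045) = (376184 - 238055201008/52303815)*(-1/1731045) = (19437803140952/52303815)*(-1/1731045) = -19437803140952/90540257436675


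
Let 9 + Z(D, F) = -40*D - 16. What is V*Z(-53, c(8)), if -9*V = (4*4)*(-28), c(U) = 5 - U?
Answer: 938560/9 ≈ 1.0428e+5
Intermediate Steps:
Z(D, F) = -25 - 40*D (Z(D, F) = -9 + (-40*D - 16) = -9 + (-16 - 40*D) = -25 - 40*D)
V = 448/9 (V = -4*4*(-28)/9 = -16*(-28)/9 = -⅑*(-448) = 448/9 ≈ 49.778)
V*Z(-53, c(8)) = 448*(-25 - 40*(-53))/9 = 448*(-25 + 2120)/9 = (448/9)*2095 = 938560/9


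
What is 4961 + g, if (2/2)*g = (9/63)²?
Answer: 243090/49 ≈ 4961.0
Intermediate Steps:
g = 1/49 (g = (9/63)² = (9*(1/63))² = (⅐)² = 1/49 ≈ 0.020408)
4961 + g = 4961 + 1/49 = 243090/49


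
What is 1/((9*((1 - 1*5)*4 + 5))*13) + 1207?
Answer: 1553408/1287 ≈ 1207.0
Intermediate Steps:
1/((9*((1 - 1*5)*4 + 5))*13) + 1207 = 1/((9*((1 - 5)*4 + 5))*13) + 1207 = 1/((9*(-4*4 + 5))*13) + 1207 = 1/((9*(-16 + 5))*13) + 1207 = 1/((9*(-11))*13) + 1207 = 1/(-99*13) + 1207 = 1/(-1287) + 1207 = -1/1287 + 1207 = 1553408/1287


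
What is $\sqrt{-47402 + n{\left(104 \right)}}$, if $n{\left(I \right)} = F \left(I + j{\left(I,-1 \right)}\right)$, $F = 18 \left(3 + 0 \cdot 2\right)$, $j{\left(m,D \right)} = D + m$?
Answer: $8 i \sqrt{566} \approx 190.33 i$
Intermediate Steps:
$F = 54$ ($F = 18 \left(3 + 0\right) = 18 \cdot 3 = 54$)
$n{\left(I \right)} = -54 + 108 I$ ($n{\left(I \right)} = 54 \left(I + \left(-1 + I\right)\right) = 54 \left(-1 + 2 I\right) = -54 + 108 I$)
$\sqrt{-47402 + n{\left(104 \right)}} = \sqrt{-47402 + \left(-54 + 108 \cdot 104\right)} = \sqrt{-47402 + \left(-54 + 11232\right)} = \sqrt{-47402 + 11178} = \sqrt{-36224} = 8 i \sqrt{566}$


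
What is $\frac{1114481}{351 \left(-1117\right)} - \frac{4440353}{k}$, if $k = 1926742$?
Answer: $- \frac{3888233230553}{755411955714} \approx -5.1472$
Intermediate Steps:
$\frac{1114481}{351 \left(-1117\right)} - \frac{4440353}{k} = \frac{1114481}{351 \left(-1117\right)} - \frac{4440353}{1926742} = \frac{1114481}{-392067} - \frac{4440353}{1926742} = 1114481 \left(- \frac{1}{392067}\right) - \frac{4440353}{1926742} = - \frac{1114481}{392067} - \frac{4440353}{1926742} = - \frac{3888233230553}{755411955714}$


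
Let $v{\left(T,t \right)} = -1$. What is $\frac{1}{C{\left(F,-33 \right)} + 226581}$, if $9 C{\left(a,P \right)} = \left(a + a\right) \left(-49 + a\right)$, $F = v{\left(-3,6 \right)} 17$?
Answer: $\frac{3}{680491} \approx 4.4086 \cdot 10^{-6}$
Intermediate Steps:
$F = -17$ ($F = \left(-1\right) 17 = -17$)
$C{\left(a,P \right)} = \frac{2 a \left(-49 + a\right)}{9}$ ($C{\left(a,P \right)} = \frac{\left(a + a\right) \left(-49 + a\right)}{9} = \frac{2 a \left(-49 + a\right)}{9}$)
$\frac{1}{C{\left(F,-33 \right)} + 226581} = \frac{1}{\frac{2}{9} \left(-17\right) \left(-49 - 17\right) + 226581} = \frac{1}{\frac{2}{9} \left(-17\right) \left(-66\right) + 226581} = \frac{1}{\frac{748}{3} + 226581} = \frac{1}{\frac{680491}{3}} = \frac{3}{680491}$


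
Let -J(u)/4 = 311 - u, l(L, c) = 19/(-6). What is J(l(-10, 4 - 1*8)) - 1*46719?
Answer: -143927/3 ≈ -47976.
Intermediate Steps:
l(L, c) = -19/6 (l(L, c) = 19*(-1/6) = -19/6)
J(u) = -1244 + 4*u (J(u) = -4*(311 - u) = -1244 + 4*u)
J(l(-10, 4 - 1*8)) - 1*46719 = (-1244 + 4*(-19/6)) - 1*46719 = (-1244 - 38/3) - 46719 = -3770/3 - 46719 = -143927/3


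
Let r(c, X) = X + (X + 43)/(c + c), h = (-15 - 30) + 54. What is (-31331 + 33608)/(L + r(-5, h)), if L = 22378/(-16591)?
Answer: 188888535/203339 ≈ 928.93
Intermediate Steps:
L = -22378/16591 (L = 22378*(-1/16591) = -22378/16591 ≈ -1.3488)
h = 9 (h = -45 + 54 = 9)
r(c, X) = X + (43 + X)/(2*c) (r(c, X) = X + (43 + X)/((2*c)) = X + (43 + X)*(1/(2*c)) = X + (43 + X)/(2*c))
(-31331 + 33608)/(L + r(-5, h)) = (-31331 + 33608)/(-22378/16591 + (1/2)*(43 + 9 + 2*9*(-5))/(-5)) = 2277/(-22378/16591 + (1/2)*(-1/5)*(43 + 9 - 90)) = 2277/(-22378/16591 + (1/2)*(-1/5)*(-38)) = 2277/(-22378/16591 + 19/5) = 2277/(203339/82955) = 2277*(82955/203339) = 188888535/203339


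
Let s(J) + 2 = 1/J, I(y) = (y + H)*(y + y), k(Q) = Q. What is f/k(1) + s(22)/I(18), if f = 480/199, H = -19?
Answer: 388717/157608 ≈ 2.4664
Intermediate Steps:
I(y) = 2*y*(-19 + y) (I(y) = (y - 19)*(y + y) = (-19 + y)*(2*y) = 2*y*(-19 + y))
f = 480/199 (f = 480*(1/199) = 480/199 ≈ 2.4121)
s(J) = -2 + 1/J
f/k(1) + s(22)/I(18) = (480/199)/1 + (-2 + 1/22)/((2*18*(-19 + 18))) = (480/199)*1 + (-2 + 1/22)/((2*18*(-1))) = 480/199 - 43/22/(-36) = 480/199 - 43/22*(-1/36) = 480/199 + 43/792 = 388717/157608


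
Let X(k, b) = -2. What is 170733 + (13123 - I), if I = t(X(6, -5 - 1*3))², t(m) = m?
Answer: 183852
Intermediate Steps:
I = 4 (I = (-2)² = 4)
170733 + (13123 - I) = 170733 + (13123 - 1*4) = 170733 + (13123 - 4) = 170733 + 13119 = 183852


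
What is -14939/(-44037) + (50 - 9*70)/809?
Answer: -13455809/35625933 ≈ -0.37770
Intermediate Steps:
-14939/(-44037) + (50 - 9*70)/809 = -14939*(-1/44037) + (50 - 630)*(1/809) = 14939/44037 - 580*1/809 = 14939/44037 - 580/809 = -13455809/35625933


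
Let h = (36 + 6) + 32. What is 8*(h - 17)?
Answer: 456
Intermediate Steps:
h = 74 (h = 42 + 32 = 74)
8*(h - 17) = 8*(74 - 17) = 8*57 = 456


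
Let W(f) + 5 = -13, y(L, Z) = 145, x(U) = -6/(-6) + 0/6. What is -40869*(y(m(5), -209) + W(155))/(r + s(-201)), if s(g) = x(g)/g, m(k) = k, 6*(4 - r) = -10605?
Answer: -2086525926/712141 ≈ -2929.9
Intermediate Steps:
r = 3543/2 (r = 4 - ⅙*(-10605) = 4 + 3535/2 = 3543/2 ≈ 1771.5)
x(U) = 1 (x(U) = -6*(-⅙) + 0*(⅙) = 1 + 0 = 1)
W(f) = -18 (W(f) = -5 - 13 = -18)
s(g) = 1/g
-40869*(y(m(5), -209) + W(155))/(r + s(-201)) = -40869*(145 - 18)/(3543/2 + 1/(-201)) = -40869*127/(3543/2 - 1/201) = -40869/((712141/402)*(1/127)) = -40869/712141/51054 = -40869*51054/712141 = -2086525926/712141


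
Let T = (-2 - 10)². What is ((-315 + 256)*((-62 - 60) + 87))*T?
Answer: 297360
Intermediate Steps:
T = 144 (T = (-12)² = 144)
((-315 + 256)*((-62 - 60) + 87))*T = ((-315 + 256)*((-62 - 60) + 87))*144 = -59*(-122 + 87)*144 = -59*(-35)*144 = 2065*144 = 297360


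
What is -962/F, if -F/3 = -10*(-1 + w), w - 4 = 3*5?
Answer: -481/270 ≈ -1.7815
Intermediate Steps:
w = 19 (w = 4 + 3*5 = 4 + 15 = 19)
F = 540 (F = -(-30)*(-1 + 19) = -(-30)*18 = -3*(-180) = 540)
-962/F = -962/540 = -962*1/540 = -481/270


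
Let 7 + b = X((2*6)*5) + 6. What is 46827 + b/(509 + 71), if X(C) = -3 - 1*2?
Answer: 13579827/290 ≈ 46827.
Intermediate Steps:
X(C) = -5 (X(C) = -3 - 2 = -5)
b = -6 (b = -7 + (-5 + 6) = -7 + 1 = -6)
46827 + b/(509 + 71) = 46827 - 6/(509 + 71) = 46827 - 6/580 = 46827 - 6*1/580 = 46827 - 3/290 = 13579827/290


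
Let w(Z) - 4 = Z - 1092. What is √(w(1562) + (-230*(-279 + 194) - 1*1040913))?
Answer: I*√1020889 ≈ 1010.4*I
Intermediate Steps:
w(Z) = -1088 + Z (w(Z) = 4 + (Z - 1092) = 4 + (-1092 + Z) = -1088 + Z)
√(w(1562) + (-230*(-279 + 194) - 1*1040913)) = √((-1088 + 1562) + (-230*(-279 + 194) - 1*1040913)) = √(474 + (-230*(-85) - 1040913)) = √(474 + (19550 - 1040913)) = √(474 - 1021363) = √(-1020889) = I*√1020889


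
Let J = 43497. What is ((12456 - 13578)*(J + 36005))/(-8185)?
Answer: 89201244/8185 ≈ 10898.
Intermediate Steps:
((12456 - 13578)*(J + 36005))/(-8185) = ((12456 - 13578)*(43497 + 36005))/(-8185) = -1122*79502*(-1/8185) = -89201244*(-1/8185) = 89201244/8185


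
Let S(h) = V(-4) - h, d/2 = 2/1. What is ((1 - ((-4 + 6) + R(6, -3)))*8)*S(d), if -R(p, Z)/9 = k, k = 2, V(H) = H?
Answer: -1088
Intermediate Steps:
d = 4 (d = 2*(2/1) = 2*(2*1) = 2*2 = 4)
S(h) = -4 - h
R(p, Z) = -18 (R(p, Z) = -9*2 = -18)
((1 - ((-4 + 6) + R(6, -3)))*8)*S(d) = ((1 - ((-4 + 6) - 18))*8)*(-4 - 1*4) = ((1 - (2 - 18))*8)*(-4 - 4) = ((1 - 1*(-16))*8)*(-8) = ((1 + 16)*8)*(-8) = (17*8)*(-8) = 136*(-8) = -1088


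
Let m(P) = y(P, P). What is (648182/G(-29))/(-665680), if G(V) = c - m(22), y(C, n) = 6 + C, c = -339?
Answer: 324091/122152280 ≈ 0.0026532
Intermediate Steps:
m(P) = 6 + P
G(V) = -367 (G(V) = -339 - (6 + 22) = -339 - 1*28 = -339 - 28 = -367)
(648182/G(-29))/(-665680) = (648182/(-367))/(-665680) = (648182*(-1/367))*(-1/665680) = -648182/367*(-1/665680) = 324091/122152280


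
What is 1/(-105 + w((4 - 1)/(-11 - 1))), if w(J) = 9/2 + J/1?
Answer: -4/403 ≈ -0.0099256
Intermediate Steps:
w(J) = 9/2 + J (w(J) = 9*(½) + J*1 = 9/2 + J)
1/(-105 + w((4 - 1)/(-11 - 1))) = 1/(-105 + (9/2 + (4 - 1)/(-11 - 1))) = 1/(-105 + (9/2 + 3/(-12))) = 1/(-105 + (9/2 + 3*(-1/12))) = 1/(-105 + (9/2 - ¼)) = 1/(-105 + 17/4) = 1/(-403/4) = -4/403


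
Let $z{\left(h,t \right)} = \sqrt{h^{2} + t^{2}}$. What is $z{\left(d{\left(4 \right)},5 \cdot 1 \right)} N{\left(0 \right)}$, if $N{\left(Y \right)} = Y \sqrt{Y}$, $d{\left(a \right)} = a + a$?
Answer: $0$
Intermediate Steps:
$d{\left(a \right)} = 2 a$
$N{\left(Y \right)} = Y^{\frac{3}{2}}$
$z{\left(d{\left(4 \right)},5 \cdot 1 \right)} N{\left(0 \right)} = \sqrt{\left(2 \cdot 4\right)^{2} + \left(5 \cdot 1\right)^{2}} \cdot 0^{\frac{3}{2}} = \sqrt{8^{2} + 5^{2}} \cdot 0 = \sqrt{64 + 25} \cdot 0 = \sqrt{89} \cdot 0 = 0$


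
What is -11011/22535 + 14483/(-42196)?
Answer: -112999223/135840980 ≈ -0.83185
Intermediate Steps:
-11011/22535 + 14483/(-42196) = -11011*1/22535 + 14483*(-1/42196) = -11011/22535 - 2069/6028 = -112999223/135840980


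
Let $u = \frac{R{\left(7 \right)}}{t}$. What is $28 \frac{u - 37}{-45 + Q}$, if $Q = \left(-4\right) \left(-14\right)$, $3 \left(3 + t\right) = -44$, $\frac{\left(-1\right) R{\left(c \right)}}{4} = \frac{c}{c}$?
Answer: $- \frac{54572}{583} \approx -93.605$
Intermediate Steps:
$R{\left(c \right)} = -4$ ($R{\left(c \right)} = - 4 \frac{c}{c} = \left(-4\right) 1 = -4$)
$t = - \frac{53}{3}$ ($t = -3 + \frac{1}{3} \left(-44\right) = -3 - \frac{44}{3} = - \frac{53}{3} \approx -17.667$)
$u = \frac{12}{53}$ ($u = - \frac{4}{- \frac{53}{3}} = \left(-4\right) \left(- \frac{3}{53}\right) = \frac{12}{53} \approx 0.22642$)
$Q = 56$
$28 \frac{u - 37}{-45 + Q} = 28 \frac{\frac{12}{53} - 37}{-45 + 56} = 28 \frac{\frac{12}{53} - 37}{11} = 28 \left(\left(- \frac{1949}{53}\right) \frac{1}{11}\right) = 28 \left(- \frac{1949}{583}\right) = - \frac{54572}{583}$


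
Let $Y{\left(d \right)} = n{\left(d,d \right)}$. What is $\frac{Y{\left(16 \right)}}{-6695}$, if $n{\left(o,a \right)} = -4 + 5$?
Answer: $- \frac{1}{6695} \approx -0.00014937$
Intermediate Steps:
$n{\left(o,a \right)} = 1$
$Y{\left(d \right)} = 1$
$\frac{Y{\left(16 \right)}}{-6695} = 1 \frac{1}{-6695} = 1 \left(- \frac{1}{6695}\right) = - \frac{1}{6695}$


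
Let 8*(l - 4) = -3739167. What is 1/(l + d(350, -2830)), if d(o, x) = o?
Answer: -8/3736335 ≈ -2.1411e-6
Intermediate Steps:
l = -3739135/8 (l = 4 + (1/8)*(-3739167) = 4 - 3739167/8 = -3739135/8 ≈ -4.6739e+5)
1/(l + d(350, -2830)) = 1/(-3739135/8 + 350) = 1/(-3736335/8) = -8/3736335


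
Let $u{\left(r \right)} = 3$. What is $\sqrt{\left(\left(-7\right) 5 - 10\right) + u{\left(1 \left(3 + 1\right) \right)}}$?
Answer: $i \sqrt{42} \approx 6.4807 i$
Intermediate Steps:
$\sqrt{\left(\left(-7\right) 5 - 10\right) + u{\left(1 \left(3 + 1\right) \right)}} = \sqrt{\left(\left(-7\right) 5 - 10\right) + 3} = \sqrt{\left(-35 - 10\right) + 3} = \sqrt{-45 + 3} = \sqrt{-42} = i \sqrt{42}$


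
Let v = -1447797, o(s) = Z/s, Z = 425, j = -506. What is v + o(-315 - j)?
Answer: -276528802/191 ≈ -1.4478e+6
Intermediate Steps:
o(s) = 425/s
v + o(-315 - j) = -1447797 + 425/(-315 - 1*(-506)) = -1447797 + 425/(-315 + 506) = -1447797 + 425/191 = -276528802/191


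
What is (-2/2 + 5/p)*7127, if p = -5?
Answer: -14254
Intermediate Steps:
(-2/2 + 5/p)*7127 = (-2/2 + 5/(-5))*7127 = (-2*½ + 5*(-⅕))*7127 = (-1 - 1)*7127 = -2*7127 = -14254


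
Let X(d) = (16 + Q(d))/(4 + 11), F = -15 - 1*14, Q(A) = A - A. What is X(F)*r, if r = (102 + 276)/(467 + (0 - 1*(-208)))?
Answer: 224/375 ≈ 0.59733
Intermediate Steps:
Q(A) = 0
r = 14/25 (r = 378/(467 + (0 + 208)) = 378/(467 + 208) = 378/675 = 378*(1/675) = 14/25 ≈ 0.56000)
F = -29 (F = -15 - 14 = -29)
X(d) = 16/15 (X(d) = (16 + 0)/(4 + 11) = 16/15)
X(F)*r = (16/15)*(14/25) = 224/375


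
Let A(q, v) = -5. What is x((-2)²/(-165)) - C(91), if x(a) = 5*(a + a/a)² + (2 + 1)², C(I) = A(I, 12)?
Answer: 102151/5445 ≈ 18.760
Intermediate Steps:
C(I) = -5
x(a) = 9 + 5*(1 + a)² (x(a) = 5*(a + 1)² + 3² = 5*(1 + a)² + 9 = 9 + 5*(1 + a)²)
x((-2)²/(-165)) - C(91) = (9 + 5*(1 + (-2)²/(-165))²) - 1*(-5) = (9 + 5*(1 + 4*(-1/165))²) + 5 = (9 + 5*(1 - 4/165)²) + 5 = (9 + 5*(161/165)²) + 5 = (9 + 5*(25921/27225)) + 5 = (9 + 25921/5445) + 5 = 74926/5445 + 5 = 102151/5445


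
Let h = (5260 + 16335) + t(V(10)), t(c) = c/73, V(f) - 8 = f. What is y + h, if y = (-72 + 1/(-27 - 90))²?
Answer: 26761650742/999297 ≈ 26780.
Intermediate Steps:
V(f) = 8 + f
y = 70980625/13689 (y = (-72 + 1/(-117))² = (-72 - 1/117)² = (-8425/117)² = 70980625/13689 ≈ 5185.2)
t(c) = c/73 (t(c) = c*(1/73) = c/73)
h = 1576453/73 (h = (5260 + 16335) + (8 + 10)/73 = 21595 + (1/73)*18 = 21595 + 18/73 = 1576453/73 ≈ 21595.)
y + h = 70980625/13689 + 1576453/73 = 26761650742/999297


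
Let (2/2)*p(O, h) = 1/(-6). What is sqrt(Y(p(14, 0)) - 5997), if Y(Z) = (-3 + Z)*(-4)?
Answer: I*sqrt(53859)/3 ≈ 77.359*I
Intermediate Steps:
p(O, h) = -1/6 (p(O, h) = 1/(-6) = -1/6)
Y(Z) = 12 - 4*Z
sqrt(Y(p(14, 0)) - 5997) = sqrt((12 - 4*(-1/6)) - 5997) = sqrt((12 + 2/3) - 5997) = sqrt(38/3 - 5997) = sqrt(-17953/3) = I*sqrt(53859)/3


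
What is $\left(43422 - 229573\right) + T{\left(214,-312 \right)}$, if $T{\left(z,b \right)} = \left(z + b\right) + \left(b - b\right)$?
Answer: $-186249$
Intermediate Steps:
$T{\left(z,b \right)} = b + z$ ($T{\left(z,b \right)} = \left(b + z\right) + 0 = b + z$)
$\left(43422 - 229573\right) + T{\left(214,-312 \right)} = \left(43422 - 229573\right) + \left(-312 + 214\right) = -186151 - 98 = -186249$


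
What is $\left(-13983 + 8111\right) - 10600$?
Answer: $-16472$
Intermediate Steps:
$\left(-13983 + 8111\right) - 10600 = -5872 - 10600 = -16472$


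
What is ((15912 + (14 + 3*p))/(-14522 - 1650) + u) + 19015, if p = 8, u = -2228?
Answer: 135731707/8086 ≈ 16786.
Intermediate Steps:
((15912 + (14 + 3*p))/(-14522 - 1650) + u) + 19015 = ((15912 + (14 + 3*8))/(-14522 - 1650) - 2228) + 19015 = ((15912 + (14 + 24))/(-16172) - 2228) + 19015 = ((15912 + 38)*(-1/16172) - 2228) + 19015 = (15950*(-1/16172) - 2228) + 19015 = (-7975/8086 - 2228) + 19015 = -18023583/8086 + 19015 = 135731707/8086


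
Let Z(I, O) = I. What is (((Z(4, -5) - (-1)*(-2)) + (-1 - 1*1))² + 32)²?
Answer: 1024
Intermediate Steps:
(((Z(4, -5) - (-1)*(-2)) + (-1 - 1*1))² + 32)² = (((4 - (-1)*(-2)) + (-1 - 1*1))² + 32)² = (((4 - 1*2) + (-1 - 1))² + 32)² = (((4 - 2) - 2)² + 32)² = ((2 - 2)² + 32)² = (0² + 32)² = (0 + 32)² = 32² = 1024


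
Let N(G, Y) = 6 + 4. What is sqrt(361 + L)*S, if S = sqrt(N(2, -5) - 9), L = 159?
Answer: 2*sqrt(130) ≈ 22.803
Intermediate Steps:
N(G, Y) = 10
S = 1 (S = sqrt(10 - 9) = sqrt(1) = 1)
sqrt(361 + L)*S = sqrt(361 + 159)*1 = sqrt(520)*1 = (2*sqrt(130))*1 = 2*sqrt(130)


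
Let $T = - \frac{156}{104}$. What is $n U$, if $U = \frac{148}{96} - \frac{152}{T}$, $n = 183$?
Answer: $\frac{150609}{8} \approx 18826.0$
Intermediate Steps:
$T = - \frac{3}{2}$ ($T = \left(-156\right) \frac{1}{104} = - \frac{3}{2} \approx -1.5$)
$U = \frac{823}{8}$ ($U = \frac{148}{96} - \frac{152}{- \frac{3}{2}} = 148 \cdot \frac{1}{96} - - \frac{304}{3} = \frac{37}{24} + \frac{304}{3} = \frac{823}{8} \approx 102.88$)
$n U = 183 \cdot \frac{823}{8} = \frac{150609}{8}$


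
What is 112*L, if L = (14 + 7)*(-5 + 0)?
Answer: -11760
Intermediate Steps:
L = -105 (L = 21*(-5) = -105)
112*L = 112*(-105) = -11760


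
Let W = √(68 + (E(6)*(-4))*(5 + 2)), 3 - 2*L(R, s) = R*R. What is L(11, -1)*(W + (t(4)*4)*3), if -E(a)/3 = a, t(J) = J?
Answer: -2832 - 118*√143 ≈ -4243.1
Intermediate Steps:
E(a) = -3*a
L(R, s) = 3/2 - R²/2 (L(R, s) = 3/2 - R*R/2 = 3/2 - R²/2)
W = 2*√143 (W = √(68 + (-3*6*(-4))*(5 + 2)) = √(68 - 18*(-4)*7) = √(68 + 72*7) = √(68 + 504) = √572 = 2*√143 ≈ 23.917)
L(11, -1)*(W + (t(4)*4)*3) = (3/2 - ½*11²)*(2*√143 + (4*4)*3) = (3/2 - ½*121)*(2*√143 + 16*3) = (3/2 - 121/2)*(2*√143 + 48) = -59*(48 + 2*√143) = -2832 - 118*√143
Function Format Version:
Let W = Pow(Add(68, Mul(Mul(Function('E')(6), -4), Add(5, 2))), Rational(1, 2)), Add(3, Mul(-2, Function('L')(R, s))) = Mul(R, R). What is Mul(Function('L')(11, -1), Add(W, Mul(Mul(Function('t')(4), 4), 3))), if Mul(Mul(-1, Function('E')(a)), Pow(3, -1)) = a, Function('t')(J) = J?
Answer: Add(-2832, Mul(-118, Pow(143, Rational(1, 2)))) ≈ -4243.1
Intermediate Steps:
Function('E')(a) = Mul(-3, a)
Function('L')(R, s) = Add(Rational(3, 2), Mul(Rational(-1, 2), Pow(R, 2))) (Function('L')(R, s) = Add(Rational(3, 2), Mul(Rational(-1, 2), Mul(R, R))) = Add(Rational(3, 2), Mul(Rational(-1, 2), Pow(R, 2))))
W = Mul(2, Pow(143, Rational(1, 2))) (W = Pow(Add(68, Mul(Mul(Mul(-3, 6), -4), Add(5, 2))), Rational(1, 2)) = Pow(Add(68, Mul(Mul(-18, -4), 7)), Rational(1, 2)) = Pow(Add(68, Mul(72, 7)), Rational(1, 2)) = Pow(Add(68, 504), Rational(1, 2)) = Pow(572, Rational(1, 2)) = Mul(2, Pow(143, Rational(1, 2))) ≈ 23.917)
Mul(Function('L')(11, -1), Add(W, Mul(Mul(Function('t')(4), 4), 3))) = Mul(Add(Rational(3, 2), Mul(Rational(-1, 2), Pow(11, 2))), Add(Mul(2, Pow(143, Rational(1, 2))), Mul(Mul(4, 4), 3))) = Mul(Add(Rational(3, 2), Mul(Rational(-1, 2), 121)), Add(Mul(2, Pow(143, Rational(1, 2))), Mul(16, 3))) = Mul(Add(Rational(3, 2), Rational(-121, 2)), Add(Mul(2, Pow(143, Rational(1, 2))), 48)) = Mul(-59, Add(48, Mul(2, Pow(143, Rational(1, 2))))) = Add(-2832, Mul(-118, Pow(143, Rational(1, 2))))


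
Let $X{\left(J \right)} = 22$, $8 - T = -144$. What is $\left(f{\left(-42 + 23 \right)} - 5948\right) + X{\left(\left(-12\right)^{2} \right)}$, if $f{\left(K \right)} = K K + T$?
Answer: $-5413$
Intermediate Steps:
$T = 152$ ($T = 8 - -144 = 8 + 144 = 152$)
$f{\left(K \right)} = 152 + K^{2}$ ($f{\left(K \right)} = K K + 152 = K^{2} + 152 = 152 + K^{2}$)
$\left(f{\left(-42 + 23 \right)} - 5948\right) + X{\left(\left(-12\right)^{2} \right)} = \left(\left(152 + \left(-42 + 23\right)^{2}\right) - 5948\right) + 22 = \left(\left(152 + \left(-19\right)^{2}\right) - 5948\right) + 22 = \left(\left(152 + 361\right) - 5948\right) + 22 = \left(513 - 5948\right) + 22 = -5435 + 22 = -5413$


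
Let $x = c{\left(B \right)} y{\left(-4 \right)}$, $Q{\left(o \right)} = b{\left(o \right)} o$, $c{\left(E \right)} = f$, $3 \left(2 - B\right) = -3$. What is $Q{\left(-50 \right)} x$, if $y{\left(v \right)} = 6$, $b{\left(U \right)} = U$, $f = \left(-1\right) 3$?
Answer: $-45000$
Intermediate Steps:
$B = 3$ ($B = 2 - -1 = 2 + 1 = 3$)
$f = -3$
$c{\left(E \right)} = -3$
$Q{\left(o \right)} = o^{2}$ ($Q{\left(o \right)} = o o = o^{2}$)
$x = -18$ ($x = \left(-3\right) 6 = -18$)
$Q{\left(-50 \right)} x = \left(-50\right)^{2} \left(-18\right) = 2500 \left(-18\right) = -45000$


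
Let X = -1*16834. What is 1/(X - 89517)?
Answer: -1/106351 ≈ -9.4028e-6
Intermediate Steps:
X = -16834
1/(X - 89517) = 1/(-16834 - 89517) = 1/(-106351) = -1/106351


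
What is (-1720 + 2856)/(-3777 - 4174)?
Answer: -1136/7951 ≈ -0.14288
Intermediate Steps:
(-1720 + 2856)/(-3777 - 4174) = 1136/(-7951) = 1136*(-1/7951) = -1136/7951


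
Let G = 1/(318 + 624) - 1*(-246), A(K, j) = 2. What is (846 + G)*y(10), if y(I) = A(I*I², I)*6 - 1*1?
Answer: 11315315/942 ≈ 12012.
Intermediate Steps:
y(I) = 11 (y(I) = 2*6 - 1*1 = 12 - 1 = 11)
G = 231733/942 (G = 1/942 + 246 = 231733/942 ≈ 246.00)
(846 + G)*y(10) = (846 + 231733/942)*11 = (1028665/942)*11 = 11315315/942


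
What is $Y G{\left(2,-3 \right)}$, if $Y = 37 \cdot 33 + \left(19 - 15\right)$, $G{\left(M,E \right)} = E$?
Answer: $-3675$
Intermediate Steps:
$Y = 1225$ ($Y = 1221 + 4 = 1225$)
$Y G{\left(2,-3 \right)} = 1225 \left(-3\right) = -3675$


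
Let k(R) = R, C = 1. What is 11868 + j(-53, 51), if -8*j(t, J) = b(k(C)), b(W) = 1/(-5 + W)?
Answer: 379777/32 ≈ 11868.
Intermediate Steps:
j(t, J) = 1/32 (j(t, J) = -1/(8*(-5 + 1)) = -⅛/(-4) = -⅛*(-¼) = 1/32)
11868 + j(-53, 51) = 11868 + 1/32 = 379777/32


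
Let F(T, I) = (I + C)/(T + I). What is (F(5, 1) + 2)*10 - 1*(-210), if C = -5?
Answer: 670/3 ≈ 223.33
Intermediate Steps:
F(T, I) = (-5 + I)/(I + T) (F(T, I) = (I - 5)/(T + I) = (-5 + I)/(I + T))
(F(5, 1) + 2)*10 - 1*(-210) = ((-5 + 1)/(1 + 5) + 2)*10 - 1*(-210) = (-4/6 + 2)*10 + 210 = ((1/6)*(-4) + 2)*10 + 210 = (-2/3 + 2)*10 + 210 = (4/3)*10 + 210 = 40/3 + 210 = 670/3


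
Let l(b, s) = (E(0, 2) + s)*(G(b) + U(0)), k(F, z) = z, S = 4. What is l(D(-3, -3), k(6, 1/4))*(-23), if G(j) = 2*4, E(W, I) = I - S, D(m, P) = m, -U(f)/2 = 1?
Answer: 483/2 ≈ 241.50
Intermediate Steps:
U(f) = -2 (U(f) = -2*1 = -2)
E(W, I) = -4 + I (E(W, I) = I - 1*4 = I - 4 = -4 + I)
G(j) = 8
l(b, s) = -12 + 6*s (l(b, s) = ((-4 + 2) + s)*(8 - 2) = (-2 + s)*6 = -12 + 6*s)
l(D(-3, -3), k(6, 1/4))*(-23) = (-12 + 6/4)*(-23) = (-12 + 6*(1/4))*(-23) = (-12 + 3/2)*(-23) = -21/2*(-23) = 483/2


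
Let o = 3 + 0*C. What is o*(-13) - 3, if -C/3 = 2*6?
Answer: -42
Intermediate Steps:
C = -36 (C = -6*6 = -3*12 = -36)
o = 3 (o = 3 + 0*(-36) = 3 + 0 = 3)
o*(-13) - 3 = 3*(-13) - 3 = -39 - 3 = -42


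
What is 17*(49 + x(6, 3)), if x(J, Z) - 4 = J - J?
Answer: 901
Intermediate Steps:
x(J, Z) = 4 (x(J, Z) = 4 + (J - J) = 4 + 0 = 4)
17*(49 + x(6, 3)) = 17*(49 + 4) = 17*53 = 901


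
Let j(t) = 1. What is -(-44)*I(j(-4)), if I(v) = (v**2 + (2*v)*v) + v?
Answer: 176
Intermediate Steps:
I(v) = v + 3*v**2 (I(v) = (v**2 + 2*v**2) + v = 3*v**2 + v = v + 3*v**2)
-(-44)*I(j(-4)) = -(-44)*1*(1 + 3*1) = -(-44)*1*(1 + 3) = -(-44)*1*4 = -(-44)*4 = -22*(-8) = 176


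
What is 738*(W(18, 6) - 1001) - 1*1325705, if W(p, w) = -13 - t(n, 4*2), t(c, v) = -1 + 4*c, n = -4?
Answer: -2061491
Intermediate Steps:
W(p, w) = 4 (W(p, w) = -13 - (-1 + 4*(-4)) = -13 - (-1 - 16) = -13 - 1*(-17) = -13 + 17 = 4)
738*(W(18, 6) - 1001) - 1*1325705 = 738*(4 - 1001) - 1*1325705 = 738*(-997) - 1325705 = -735786 - 1325705 = -2061491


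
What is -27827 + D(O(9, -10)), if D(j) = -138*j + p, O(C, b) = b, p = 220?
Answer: -26227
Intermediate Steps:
D(j) = 220 - 138*j (D(j) = -138*j + 220 = 220 - 138*j)
-27827 + D(O(9, -10)) = -27827 + (220 - 138*(-10)) = -27827 + (220 + 1380) = -27827 + 1600 = -26227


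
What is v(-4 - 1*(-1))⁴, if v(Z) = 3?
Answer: 81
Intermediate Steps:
v(-4 - 1*(-1))⁴ = 3⁴ = 81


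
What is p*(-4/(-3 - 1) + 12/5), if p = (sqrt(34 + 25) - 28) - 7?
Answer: -119 + 17*sqrt(59)/5 ≈ -92.884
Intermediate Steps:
p = -35 + sqrt(59) (p = (sqrt(59) - 28) - 7 = (-28 + sqrt(59)) - 7 = -35 + sqrt(59) ≈ -27.319)
p*(-4/(-3 - 1) + 12/5) = (-35 + sqrt(59))*(-4/(-3 - 1) + 12/5) = (-35 + sqrt(59))*(-4/(-4) + 12*(1/5)) = (-35 + sqrt(59))*(-4*(-1/4) + 12/5) = (-35 + sqrt(59))*(1 + 12/5) = (-35 + sqrt(59))*(17/5) = -119 + 17*sqrt(59)/5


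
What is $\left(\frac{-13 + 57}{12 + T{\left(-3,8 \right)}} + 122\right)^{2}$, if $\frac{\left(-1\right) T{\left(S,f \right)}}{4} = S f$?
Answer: $\frac{10923025}{729} \approx 14984.0$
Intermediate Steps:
$T{\left(S,f \right)} = - 4 S f$
$\left(\frac{-13 + 57}{12 + T{\left(-3,8 \right)}} + 122\right)^{2} = \left(\frac{-13 + 57}{12 - \left(-12\right) 8} + 122\right)^{2} = \left(\frac{44}{12 + 96} + 122\right)^{2} = \left(\frac{44}{108} + 122\right)^{2} = \left(44 \cdot \frac{1}{108} + 122\right)^{2} = \left(\frac{11}{27} + 122\right)^{2} = \left(\frac{3305}{27}\right)^{2} = \frac{10923025}{729}$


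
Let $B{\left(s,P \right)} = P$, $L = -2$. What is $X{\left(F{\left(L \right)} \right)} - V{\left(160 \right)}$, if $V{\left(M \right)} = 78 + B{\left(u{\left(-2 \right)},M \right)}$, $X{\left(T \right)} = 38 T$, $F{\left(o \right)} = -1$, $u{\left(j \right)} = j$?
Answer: $-276$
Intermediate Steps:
$V{\left(M \right)} = 78 + M$
$X{\left(F{\left(L \right)} \right)} - V{\left(160 \right)} = 38 \left(-1\right) - \left(78 + 160\right) = -38 - 238 = -276$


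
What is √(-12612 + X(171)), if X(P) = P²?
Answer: √16629 ≈ 128.95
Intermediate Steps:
√(-12612 + X(171)) = √(-12612 + 171²) = √(-12612 + 29241) = √16629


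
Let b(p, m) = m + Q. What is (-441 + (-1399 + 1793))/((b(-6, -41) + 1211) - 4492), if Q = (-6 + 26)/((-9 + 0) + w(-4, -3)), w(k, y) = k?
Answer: 611/43206 ≈ 0.014142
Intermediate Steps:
Q = -20/13 (Q = (-6 + 26)/((-9 + 0) - 4) = 20/(-9 - 4) = 20/(-13) = 20*(-1/13) = -20/13 ≈ -1.5385)
b(p, m) = -20/13 + m (b(p, m) = m - 20/13 = -20/13 + m)
(-441 + (-1399 + 1793))/((b(-6, -41) + 1211) - 4492) = (-441 + (-1399 + 1793))/(((-20/13 - 41) + 1211) - 4492) = (-441 + 394)/((-553/13 + 1211) - 4492) = -47/(15190/13 - 4492) = -47/(-43206/13) = -47*(-13/43206) = 611/43206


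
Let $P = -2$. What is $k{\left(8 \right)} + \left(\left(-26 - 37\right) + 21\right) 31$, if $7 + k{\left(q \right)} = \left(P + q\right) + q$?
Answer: $-1295$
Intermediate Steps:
$k{\left(q \right)} = -9 + 2 q$ ($k{\left(q \right)} = -7 + \left(\left(-2 + q\right) + q\right) = -7 + \left(-2 + 2 q\right) = -9 + 2 q$)
$k{\left(8 \right)} + \left(\left(-26 - 37\right) + 21\right) 31 = \left(-9 + 2 \cdot 8\right) + \left(\left(-26 - 37\right) + 21\right) 31 = \left(-9 + 16\right) + \left(-63 + 21\right) 31 = 7 - 1302 = -1295$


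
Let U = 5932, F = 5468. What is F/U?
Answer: 1367/1483 ≈ 0.92178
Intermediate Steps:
F/U = 5468/5932 = 5468*(1/5932) = 1367/1483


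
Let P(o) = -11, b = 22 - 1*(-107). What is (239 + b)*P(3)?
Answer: -4048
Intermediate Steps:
b = 129 (b = 22 + 107 = 129)
(239 + b)*P(3) = (239 + 129)*(-11) = 368*(-11) = -4048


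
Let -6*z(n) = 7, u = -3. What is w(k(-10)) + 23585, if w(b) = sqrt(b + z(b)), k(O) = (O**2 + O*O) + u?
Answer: 23585 + 5*sqrt(282)/6 ≈ 23599.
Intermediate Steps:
z(n) = -7/6 (z(n) = -1/6*7 = -7/6)
k(O) = -3 + 2*O**2 (k(O) = (O**2 + O*O) - 3 = (O**2 + O**2) - 3 = 2*O**2 - 3 = -3 + 2*O**2)
w(b) = sqrt(-7/6 + b) (w(b) = sqrt(b - 7/6) = sqrt(-7/6 + b))
w(k(-10)) + 23585 = sqrt(-42 + 36*(-3 + 2*(-10)**2))/6 + 23585 = sqrt(-42 + 36*(-3 + 2*100))/6 + 23585 = sqrt(-42 + 36*(-3 + 200))/6 + 23585 = sqrt(-42 + 36*197)/6 + 23585 = sqrt(-42 + 7092)/6 + 23585 = sqrt(7050)/6 + 23585 = (5*sqrt(282))/6 + 23585 = 5*sqrt(282)/6 + 23585 = 23585 + 5*sqrt(282)/6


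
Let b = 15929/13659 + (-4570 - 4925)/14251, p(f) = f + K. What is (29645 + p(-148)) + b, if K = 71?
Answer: 5755638877286/194654409 ≈ 29569.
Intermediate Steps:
p(f) = 71 + f (p(f) = f + 71 = 71 + f)
b = 97311974/194654409 (b = 15929*(1/13659) - 9495*1/14251 = 15929/13659 - 9495/14251 = 97311974/194654409 ≈ 0.49992)
(29645 + p(-148)) + b = (29645 + (71 - 148)) + 97311974/194654409 = (29645 - 77) + 97311974/194654409 = 29568 + 97311974/194654409 = 5755638877286/194654409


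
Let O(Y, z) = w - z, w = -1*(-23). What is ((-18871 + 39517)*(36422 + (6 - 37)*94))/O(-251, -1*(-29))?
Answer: -115301028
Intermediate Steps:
w = 23
O(Y, z) = 23 - z
((-18871 + 39517)*(36422 + (6 - 37)*94))/O(-251, -1*(-29)) = ((-18871 + 39517)*(36422 + (6 - 37)*94))/(23 - (-1)*(-29)) = (20646*(36422 - 31*94))/(23 - 1*29) = (20646*(36422 - 2914))/(23 - 29) = (20646*33508)/(-6) = 691806168*(-⅙) = -115301028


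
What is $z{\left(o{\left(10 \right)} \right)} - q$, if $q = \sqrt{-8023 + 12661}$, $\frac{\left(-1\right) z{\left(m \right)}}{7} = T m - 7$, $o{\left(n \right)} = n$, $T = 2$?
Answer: $-91 - \sqrt{4638} \approx -159.1$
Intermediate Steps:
$z{\left(m \right)} = 49 - 14 m$ ($z{\left(m \right)} = - 7 \left(2 m - 7\right) = - 7 \left(-7 + 2 m\right) = 49 - 14 m$)
$q = \sqrt{4638} \approx 68.103$
$z{\left(o{\left(10 \right)} \right)} - q = \left(49 - 140\right) - \sqrt{4638} = -91 - \sqrt{4638}$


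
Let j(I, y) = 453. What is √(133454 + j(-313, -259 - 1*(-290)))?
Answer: √133907 ≈ 365.93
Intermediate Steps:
√(133454 + j(-313, -259 - 1*(-290))) = √(133454 + 453) = √133907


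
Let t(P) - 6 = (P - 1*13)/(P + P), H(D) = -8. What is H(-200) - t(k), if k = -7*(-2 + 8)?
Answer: -1231/84 ≈ -14.655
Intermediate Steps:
k = -42 (k = -7*6 = -42)
t(P) = 6 + (-13 + P)/(2*P) (t(P) = 6 + (P - 1*13)/(P + P) = 6 + (P - 13)/((2*P)) = 6 + (-13 + P)*(1/(2*P)) = 6 + (-13 + P)/(2*P))
H(-200) - t(k) = -8 - 13*(-1 - 42)/(2*(-42)) = -8 - 13*(-1)*(-43)/(2*42) = -8 - 1*559/84 = -8 - 559/84 = -1231/84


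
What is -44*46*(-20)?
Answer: 40480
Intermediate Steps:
-44*46*(-20) = -2024*(-20) = 40480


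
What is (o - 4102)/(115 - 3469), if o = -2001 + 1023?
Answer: 2540/1677 ≈ 1.5146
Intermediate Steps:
o = -978
(o - 4102)/(115 - 3469) = (-978 - 4102)/(115 - 3469) = -5080/(-3354) = -5080*(-1/3354) = 2540/1677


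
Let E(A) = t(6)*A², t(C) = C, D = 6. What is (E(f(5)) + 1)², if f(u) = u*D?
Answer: 29170801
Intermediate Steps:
f(u) = 6*u (f(u) = u*6 = 6*u)
E(A) = 6*A²
(E(f(5)) + 1)² = (6*(6*5)² + 1)² = (6*30² + 1)² = (6*900 + 1)² = (5400 + 1)² = 5401² = 29170801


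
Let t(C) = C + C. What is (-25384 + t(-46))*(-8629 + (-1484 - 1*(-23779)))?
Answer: -348155016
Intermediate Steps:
t(C) = 2*C
(-25384 + t(-46))*(-8629 + (-1484 - 1*(-23779))) = (-25384 + 2*(-46))*(-8629 + (-1484 - 1*(-23779))) = (-25384 - 92)*(-8629 + (-1484 + 23779)) = -25476*(-8629 + 22295) = -25476*13666 = -348155016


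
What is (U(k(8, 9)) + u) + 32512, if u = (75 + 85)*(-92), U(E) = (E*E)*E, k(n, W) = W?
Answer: 18521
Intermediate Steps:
U(E) = E³ (U(E) = E²*E = E³)
u = -14720 (u = 160*(-92) = -14720)
(U(k(8, 9)) + u) + 32512 = (9³ - 14720) + 32512 = (729 - 14720) + 32512 = -13991 + 32512 = 18521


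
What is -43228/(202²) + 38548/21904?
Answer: 387405/553076 ≈ 0.70046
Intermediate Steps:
-43228/(202²) + 38548/21904 = -43228/40804 + 38548*(1/21904) = -43228*1/40804 + 9637/5476 = -107/101 + 9637/5476 = 387405/553076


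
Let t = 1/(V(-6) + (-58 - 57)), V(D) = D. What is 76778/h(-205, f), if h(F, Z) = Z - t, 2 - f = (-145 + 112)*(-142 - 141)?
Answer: -4645069/564888 ≈ -8.2230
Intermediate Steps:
f = -9337 (f = 2 - (-145 + 112)*(-142 - 141) = 2 - (-33)*(-283) = 2 - 1*9339 = 2 - 9339 = -9337)
t = -1/121 (t = 1/(-6 + (-58 - 57)) = 1/(-6 - 115) = 1/(-121) = -1/121 ≈ -0.0082645)
h(F, Z) = 1/121 + Z (h(F, Z) = Z - 1*(-1/121) = Z + 1/121 = 1/121 + Z)
76778/h(-205, f) = 76778/(1/121 - 9337) = 76778/(-1129776/121) = 76778*(-121/1129776) = -4645069/564888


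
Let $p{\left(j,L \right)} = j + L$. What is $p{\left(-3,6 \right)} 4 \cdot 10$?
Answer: $120$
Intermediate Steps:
$p{\left(j,L \right)} = L + j$
$p{\left(-3,6 \right)} 4 \cdot 10 = \left(6 - 3\right) 4 \cdot 10 = 3 \cdot 4 \cdot 10 = 12 \cdot 10 = 120$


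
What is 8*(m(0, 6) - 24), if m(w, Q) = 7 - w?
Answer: -136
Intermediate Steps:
8*(m(0, 6) - 24) = 8*((7 - 1*0) - 24) = 8*((7 + 0) - 24) = 8*(7 - 24) = 8*(-17) = -136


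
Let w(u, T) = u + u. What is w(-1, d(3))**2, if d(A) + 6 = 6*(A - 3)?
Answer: 4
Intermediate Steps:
d(A) = -24 + 6*A (d(A) = -6 + 6*(A - 3) = -6 + 6*(-3 + A) = -6 + (-18 + 6*A) = -24 + 6*A)
w(u, T) = 2*u
w(-1, d(3))**2 = (2*(-1))**2 = (-2)**2 = 4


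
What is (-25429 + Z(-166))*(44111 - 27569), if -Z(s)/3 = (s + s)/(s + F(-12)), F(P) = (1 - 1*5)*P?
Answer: -24826382478/59 ≈ -4.2079e+8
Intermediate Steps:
F(P) = -4*P (F(P) = (1 - 5)*P = -4*P)
Z(s) = -6*s/(48 + s) (Z(s) = -3*(s + s)/(s - 4*(-12)) = -3*2*s/(s + 48) = -3*2*s/(48 + s) = -6*s/(48 + s))
(-25429 + Z(-166))*(44111 - 27569) = (-25429 - 6*(-166)/(48 - 166))*(44111 - 27569) = (-25429 - 6*(-166)/(-118))*16542 = (-25429 - 6*(-166)*(-1/118))*16542 = (-25429 - 498/59)*16542 = -1500809/59*16542 = -24826382478/59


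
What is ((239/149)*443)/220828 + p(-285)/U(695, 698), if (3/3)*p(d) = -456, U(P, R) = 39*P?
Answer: -4044713849/297281966020 ≈ -0.013606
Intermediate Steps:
p(d) = -456
((239/149)*443)/220828 + p(-285)/U(695, 698) = ((239/149)*443)/220828 - 456/(39*695) = ((239*(1/149))*443)*(1/220828) - 456/27105 = ((239/149)*443)*(1/220828) - 456*1/27105 = (105877/149)*(1/220828) - 152/9035 = 105877/32903372 - 152/9035 = -4044713849/297281966020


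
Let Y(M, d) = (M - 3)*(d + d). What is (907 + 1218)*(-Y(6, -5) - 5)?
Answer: 53125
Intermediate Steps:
Y(M, d) = 2*d*(-3 + M) (Y(M, d) = (-3 + M)*(2*d) = 2*d*(-3 + M))
(907 + 1218)*(-Y(6, -5) - 5) = (907 + 1218)*(-2*(-5)*(-3 + 6) - 5) = 2125*(-2*(-5)*3 - 5) = 2125*(-1*(-30) - 5) = 2125*(30 - 5) = 2125*25 = 53125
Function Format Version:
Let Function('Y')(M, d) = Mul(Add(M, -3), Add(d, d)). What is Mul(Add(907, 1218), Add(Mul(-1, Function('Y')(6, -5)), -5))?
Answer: 53125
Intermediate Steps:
Function('Y')(M, d) = Mul(2, d, Add(-3, M)) (Function('Y')(M, d) = Mul(Add(-3, M), Mul(2, d)) = Mul(2, d, Add(-3, M)))
Mul(Add(907, 1218), Add(Mul(-1, Function('Y')(6, -5)), -5)) = Mul(Add(907, 1218), Add(Mul(-1, Mul(2, -5, Add(-3, 6))), -5)) = Mul(2125, Add(Mul(-1, Mul(2, -5, 3)), -5)) = Mul(2125, Add(Mul(-1, -30), -5)) = Mul(2125, Add(30, -5)) = Mul(2125, 25) = 53125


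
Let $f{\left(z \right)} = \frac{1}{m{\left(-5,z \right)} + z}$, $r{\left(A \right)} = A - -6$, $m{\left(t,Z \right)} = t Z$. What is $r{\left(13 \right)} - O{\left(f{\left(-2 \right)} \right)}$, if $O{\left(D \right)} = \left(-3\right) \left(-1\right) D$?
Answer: $\frac{149}{8} \approx 18.625$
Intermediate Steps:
$m{\left(t,Z \right)} = Z t$
$r{\left(A \right)} = 6 + A$ ($r{\left(A \right)} = A + 6 = 6 + A$)
$f{\left(z \right)} = - \frac{1}{4 z}$ ($f{\left(z \right)} = \frac{1}{z \left(-5\right) + z} = \frac{1}{- 5 z + z} = \frac{1}{\left(-4\right) z} = - \frac{1}{4 z}$)
$O{\left(D \right)} = 3 D$
$r{\left(13 \right)} - O{\left(f{\left(-2 \right)} \right)} = \left(6 + 13\right) - 3 \left(- \frac{1}{4 \left(-2\right)}\right) = 19 - 3 \left(\left(- \frac{1}{4}\right) \left(- \frac{1}{2}\right)\right) = 19 - 3 \cdot \frac{1}{8} = 19 - \frac{3}{8} = \frac{149}{8}$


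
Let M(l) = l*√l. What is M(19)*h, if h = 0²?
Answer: 0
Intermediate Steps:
M(l) = l^(3/2)
h = 0
M(19)*h = 19^(3/2)*0 = (19*√19)*0 = 0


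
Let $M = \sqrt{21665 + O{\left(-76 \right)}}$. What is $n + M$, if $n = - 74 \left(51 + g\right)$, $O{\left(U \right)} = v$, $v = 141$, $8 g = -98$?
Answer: $- \frac{5735}{2} + \sqrt{21806} \approx -2719.8$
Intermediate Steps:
$g = - \frac{49}{4}$ ($g = \frac{1}{8} \left(-98\right) = - \frac{49}{4} \approx -12.25$)
$O{\left(U \right)} = 141$
$n = - \frac{5735}{2}$ ($n = - 74 \left(51 - \frac{49}{4}\right) = \left(-74\right) \frac{155}{4} = - \frac{5735}{2} \approx -2867.5$)
$M = \sqrt{21806}$ ($M = \sqrt{21665 + 141} = \sqrt{21806} \approx 147.67$)
$n + M = - \frac{5735}{2} + \sqrt{21806}$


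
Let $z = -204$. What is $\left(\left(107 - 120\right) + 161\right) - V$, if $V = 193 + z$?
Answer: $159$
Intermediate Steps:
$V = -11$ ($V = 193 - 204 = -11$)
$\left(\left(107 - 120\right) + 161\right) - V = \left(\left(107 - 120\right) + 161\right) - -11 = \left(-13 + 161\right) + 11 = 148 + 11 = 159$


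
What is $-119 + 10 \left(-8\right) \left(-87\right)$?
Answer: $6841$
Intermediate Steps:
$-119 + 10 \left(-8\right) \left(-87\right) = -119 - -6960 = -119 + 6960 = 6841$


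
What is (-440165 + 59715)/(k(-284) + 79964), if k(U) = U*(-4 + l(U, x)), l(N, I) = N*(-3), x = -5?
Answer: 190225/80434 ≈ 2.3650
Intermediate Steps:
l(N, I) = -3*N
k(U) = U*(-4 - 3*U)
(-440165 + 59715)/(k(-284) + 79964) = (-440165 + 59715)/(-1*(-284)*(4 + 3*(-284)) + 79964) = -380450/(-1*(-284)*(4 - 852) + 79964) = -380450/(-1*(-284)*(-848) + 79964) = -380450/(-240832 + 79964) = -380450/(-160868) = -380450*(-1/160868) = 190225/80434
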